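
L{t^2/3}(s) 2/(3 * s^3) 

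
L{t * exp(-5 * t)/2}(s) 1/(2 * (s+5)^2)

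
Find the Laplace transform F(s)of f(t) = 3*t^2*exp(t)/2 3/(s - 1)^3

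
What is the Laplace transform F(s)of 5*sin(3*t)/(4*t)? 5*atan(3/s)/4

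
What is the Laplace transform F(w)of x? w^(-2)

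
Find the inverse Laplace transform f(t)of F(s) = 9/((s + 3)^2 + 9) 3 * exp(-3 * t) * sin(3 * t)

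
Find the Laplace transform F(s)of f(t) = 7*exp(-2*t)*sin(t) 7/((s + 2)^2 + 1)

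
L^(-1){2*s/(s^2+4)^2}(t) t*sin(2*t)/2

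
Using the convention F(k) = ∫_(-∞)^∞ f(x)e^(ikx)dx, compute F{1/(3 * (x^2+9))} pi * exp(-3 * Abs(k))/9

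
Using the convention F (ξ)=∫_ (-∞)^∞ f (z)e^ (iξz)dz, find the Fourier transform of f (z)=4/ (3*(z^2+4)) 2*pi*exp (-2*Abs (ξ))/3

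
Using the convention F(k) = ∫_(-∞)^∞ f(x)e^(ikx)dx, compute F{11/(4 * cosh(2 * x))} 11 * pi/(8 * cosh(pi * k/4))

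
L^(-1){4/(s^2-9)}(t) 4*sinh(3*t)/3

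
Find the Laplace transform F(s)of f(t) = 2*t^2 4/s^3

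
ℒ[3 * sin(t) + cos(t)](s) 3/(s^2 + 1) + s/(s^2 + 1)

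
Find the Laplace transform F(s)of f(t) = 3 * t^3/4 9/(2 * s^4)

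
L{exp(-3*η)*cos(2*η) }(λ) (λ+3) /((λ+3) ^2+4) 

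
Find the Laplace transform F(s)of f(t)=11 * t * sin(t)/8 11 * s/(4 * (s^2+1)^2)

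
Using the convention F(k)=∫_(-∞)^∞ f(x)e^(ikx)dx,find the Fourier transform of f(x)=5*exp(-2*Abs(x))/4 5/(k^2 + 4)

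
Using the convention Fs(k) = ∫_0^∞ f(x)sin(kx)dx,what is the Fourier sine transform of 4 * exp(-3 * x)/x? 4 * atan(k/3)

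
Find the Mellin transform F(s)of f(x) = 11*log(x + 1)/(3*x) -11*pi*csc(pi*s)/(3*s - 3)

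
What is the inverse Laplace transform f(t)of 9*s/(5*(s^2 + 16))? 9*cos(4*t)/5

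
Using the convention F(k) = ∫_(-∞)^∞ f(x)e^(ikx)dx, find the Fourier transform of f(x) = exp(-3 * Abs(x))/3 2/(k^2 + 9)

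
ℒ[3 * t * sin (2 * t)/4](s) 3 * s/ (s^2 + 4)^2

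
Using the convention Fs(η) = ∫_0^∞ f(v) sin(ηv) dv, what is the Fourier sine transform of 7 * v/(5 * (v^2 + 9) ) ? 7 * pi * exp(-3 * η) /10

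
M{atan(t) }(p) -pi*sec(pi*p/2) /(2*p) 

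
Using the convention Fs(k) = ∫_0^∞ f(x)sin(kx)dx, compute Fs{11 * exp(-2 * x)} 11 * k/(k^2 + 4)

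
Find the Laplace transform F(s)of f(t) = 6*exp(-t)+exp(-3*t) 6/(s+1)+1/(s+3)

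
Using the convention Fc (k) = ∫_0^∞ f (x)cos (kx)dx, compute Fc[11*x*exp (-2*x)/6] 11*(4 - k^2)/ (6*(k^2 + 4)^2)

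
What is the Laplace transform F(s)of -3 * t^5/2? -180/s^6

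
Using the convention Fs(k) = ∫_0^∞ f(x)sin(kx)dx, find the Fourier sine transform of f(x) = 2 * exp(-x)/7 2 * k/(7 * (k^2 + 1))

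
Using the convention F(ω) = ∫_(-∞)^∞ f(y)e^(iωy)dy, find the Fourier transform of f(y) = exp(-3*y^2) sqrt(3)*sqrt(pi)*exp(-ω^2/12)/3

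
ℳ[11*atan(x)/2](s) -11*pi*sec(pi*s/2)/(4*s)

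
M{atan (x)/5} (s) -pi*sec (pi*s/2)/ (10*s)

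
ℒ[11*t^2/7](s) 22/(7*s^3)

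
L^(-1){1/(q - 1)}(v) exp(v)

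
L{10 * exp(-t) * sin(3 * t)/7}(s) 30/(7 * ((s + 1)^2 + 9))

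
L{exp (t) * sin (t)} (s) 1/ ( (s - 1)^2 + 1)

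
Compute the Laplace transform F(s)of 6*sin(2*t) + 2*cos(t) 12/(s^2 + 4) + 2*s/(s^2 + 1)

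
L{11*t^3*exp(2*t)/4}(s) 33/(2*(s - 2)^4)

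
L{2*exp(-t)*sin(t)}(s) 2/((s + 1)^2 + 1)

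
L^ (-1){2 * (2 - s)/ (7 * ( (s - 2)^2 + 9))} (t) -2 * exp (2 * t) * cos (3 * t)/7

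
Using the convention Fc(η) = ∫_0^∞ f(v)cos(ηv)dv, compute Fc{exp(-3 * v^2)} sqrt(3) * sqrt(pi) * exp(-η^2/12)/6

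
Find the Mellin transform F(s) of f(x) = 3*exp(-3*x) 3^(1 - s)*gamma(s) 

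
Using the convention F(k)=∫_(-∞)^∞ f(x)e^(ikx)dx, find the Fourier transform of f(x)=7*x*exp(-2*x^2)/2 7*sqrt(2)*I*sqrt(pi)*k*exp(-k^2/8)/16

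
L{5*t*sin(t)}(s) 10*s/(s^2 + 1)^2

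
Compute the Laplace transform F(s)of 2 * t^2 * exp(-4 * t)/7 4/(7 * (s+4)^3)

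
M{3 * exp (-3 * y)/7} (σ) 3^ (1 - σ) * gamma (σ)/7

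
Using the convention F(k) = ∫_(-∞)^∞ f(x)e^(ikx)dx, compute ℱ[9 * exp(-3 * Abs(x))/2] 27/(k^2 + 9)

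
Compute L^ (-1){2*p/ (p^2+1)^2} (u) u*sin (u)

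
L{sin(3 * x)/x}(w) atan(3/w)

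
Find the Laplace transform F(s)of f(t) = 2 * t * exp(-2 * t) 2/(s + 2)^2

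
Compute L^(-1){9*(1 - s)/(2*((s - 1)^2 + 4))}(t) -9*exp(t)*cos(2*t)/2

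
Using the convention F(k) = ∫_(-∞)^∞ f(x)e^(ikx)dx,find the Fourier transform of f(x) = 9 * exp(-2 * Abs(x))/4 9/(k^2 + 4)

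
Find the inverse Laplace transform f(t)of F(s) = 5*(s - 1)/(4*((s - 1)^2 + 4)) 5*exp(t)*cos(2*t)/4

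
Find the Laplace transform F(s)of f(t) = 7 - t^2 7/s - 2/s^3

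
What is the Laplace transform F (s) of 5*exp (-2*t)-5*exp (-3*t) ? 5/ (s+2)-5/ (s+3) 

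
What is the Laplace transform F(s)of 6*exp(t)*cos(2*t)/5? 6*(s - 1)/(5*((s - 1)^2+4))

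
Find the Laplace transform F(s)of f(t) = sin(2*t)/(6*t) atan(2/s)/6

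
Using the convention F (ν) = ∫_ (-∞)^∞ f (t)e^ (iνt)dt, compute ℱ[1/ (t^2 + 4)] pi*exp (-2*Abs (ν))/2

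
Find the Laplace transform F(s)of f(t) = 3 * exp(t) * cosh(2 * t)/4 3 * (s - 1)/(4 * ((s - 1)^2-4))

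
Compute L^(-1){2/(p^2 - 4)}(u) sinh(2*u)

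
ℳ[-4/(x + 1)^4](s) 2 * pi * (s - 3) * (s - 2) * (s - 1)/(3 * sin(pi * s))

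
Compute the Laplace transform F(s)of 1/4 1/(4*s)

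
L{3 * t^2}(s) 6/s^3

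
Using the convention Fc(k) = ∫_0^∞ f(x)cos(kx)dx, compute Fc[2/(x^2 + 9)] pi * exp(-3 * k)/3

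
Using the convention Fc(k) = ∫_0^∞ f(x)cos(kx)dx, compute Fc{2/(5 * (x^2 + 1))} pi * exp(-k)/5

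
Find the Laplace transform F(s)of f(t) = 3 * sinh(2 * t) 6/(s^2 - 4)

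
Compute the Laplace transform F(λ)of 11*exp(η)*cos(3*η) 11*(λ - 1)/((λ - 1)^2+9)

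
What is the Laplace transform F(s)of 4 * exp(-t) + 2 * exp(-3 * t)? 2/(s + 3) + 4/(s + 1)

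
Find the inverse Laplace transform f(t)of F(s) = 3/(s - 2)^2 3*t*exp(2*t)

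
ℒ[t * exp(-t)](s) (s + 1)^(-2)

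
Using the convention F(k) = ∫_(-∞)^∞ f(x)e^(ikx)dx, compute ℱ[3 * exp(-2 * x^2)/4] 3 * sqrt(2) * sqrt(pi) * exp(-k^2/8)/8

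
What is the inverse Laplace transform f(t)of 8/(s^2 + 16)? 2 * sin(4 * t)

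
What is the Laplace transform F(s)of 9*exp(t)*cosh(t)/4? 9*(s - 1)/(4*s*(s - 2))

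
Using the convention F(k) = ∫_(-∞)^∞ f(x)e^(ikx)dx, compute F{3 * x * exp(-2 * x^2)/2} 3 * sqrt(2) * I * sqrt(pi) * k * exp(-k^2/8)/16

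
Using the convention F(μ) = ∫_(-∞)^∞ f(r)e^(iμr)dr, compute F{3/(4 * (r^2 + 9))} pi * exp(-3 * Abs(μ))/4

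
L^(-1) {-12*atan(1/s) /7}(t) -12*sin(t) /(7*t) 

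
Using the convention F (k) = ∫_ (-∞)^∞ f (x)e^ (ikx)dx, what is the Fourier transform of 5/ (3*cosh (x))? 5*pi/ (3*cosh (pi*k/2))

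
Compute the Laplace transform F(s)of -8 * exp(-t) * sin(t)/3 -8/(3 * (s+1)^2+3)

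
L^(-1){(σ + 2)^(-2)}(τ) τ*exp(-2*τ)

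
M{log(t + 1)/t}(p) -pi*csc(pi*p)/(p - 1)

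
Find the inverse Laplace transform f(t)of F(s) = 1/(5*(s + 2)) exp(-2*t)/5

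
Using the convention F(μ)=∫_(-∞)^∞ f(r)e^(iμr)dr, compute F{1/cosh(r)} pi/cosh(pi*μ/2)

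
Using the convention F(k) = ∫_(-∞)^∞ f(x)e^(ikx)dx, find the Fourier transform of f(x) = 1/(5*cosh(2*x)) pi/(10*cosh(pi*k/4))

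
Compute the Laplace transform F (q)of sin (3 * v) 3/ (q^2 + 9)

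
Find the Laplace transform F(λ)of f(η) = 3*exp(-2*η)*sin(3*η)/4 9/(4*((λ+2)^2+9))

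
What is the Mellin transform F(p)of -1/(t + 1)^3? -pi*(p - 2)*(p - 1)/(2*sin(pi*p))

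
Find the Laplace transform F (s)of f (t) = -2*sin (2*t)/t -2*atan (2/s)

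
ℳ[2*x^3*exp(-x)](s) 2*gamma(s + 3)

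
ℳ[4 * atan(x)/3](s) -2 * pi * sec(pi * s/2)/(3 * s)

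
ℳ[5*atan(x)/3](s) -5*pi*sec(pi*s/2)/(6*s)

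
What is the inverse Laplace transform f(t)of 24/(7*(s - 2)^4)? 4*t^3*exp(2*t)/7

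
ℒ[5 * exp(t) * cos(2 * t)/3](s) 5 * (s - 1)/(3 * ((s - 1)^2 + 4))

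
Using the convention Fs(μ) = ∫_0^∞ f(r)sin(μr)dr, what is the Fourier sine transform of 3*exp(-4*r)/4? 3*μ/(4*(μ^2+16))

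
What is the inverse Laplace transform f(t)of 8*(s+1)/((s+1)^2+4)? 8*exp(-t)*cos(2*t)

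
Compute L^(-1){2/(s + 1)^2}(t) 2*t*exp(-t)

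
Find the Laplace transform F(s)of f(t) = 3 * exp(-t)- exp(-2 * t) 3/(s + 1) - 1/(s + 2)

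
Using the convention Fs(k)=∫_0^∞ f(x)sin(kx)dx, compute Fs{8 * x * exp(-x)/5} 16 * k/(5 * (k^2+1)^2)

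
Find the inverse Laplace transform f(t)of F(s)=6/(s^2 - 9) 2*sinh(3*t)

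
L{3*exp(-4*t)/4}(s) 3/(4*(s + 4))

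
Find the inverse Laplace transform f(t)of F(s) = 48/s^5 2 * t^4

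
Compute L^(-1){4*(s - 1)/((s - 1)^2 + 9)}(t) 4*exp(t)*cos(3*t)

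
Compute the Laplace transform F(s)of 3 3/s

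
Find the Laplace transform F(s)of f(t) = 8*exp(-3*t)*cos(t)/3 8*(s + 3)/(3*((s + 3)^2 + 1))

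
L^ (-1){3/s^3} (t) 3 * t^2/2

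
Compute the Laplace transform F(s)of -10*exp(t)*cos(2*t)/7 10*(1 - s)/(7*((s - 1)^2 + 4))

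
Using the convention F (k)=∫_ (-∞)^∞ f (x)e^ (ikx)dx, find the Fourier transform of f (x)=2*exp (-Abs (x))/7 4/ (7*(k^2 + 1))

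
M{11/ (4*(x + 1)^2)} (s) -11*pi*(s - 1)/ (4*sin (pi*s))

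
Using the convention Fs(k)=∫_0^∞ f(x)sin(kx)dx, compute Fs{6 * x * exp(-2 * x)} 24 * k/(k^2 + 4)^2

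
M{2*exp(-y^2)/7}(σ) gamma(σ/2)/7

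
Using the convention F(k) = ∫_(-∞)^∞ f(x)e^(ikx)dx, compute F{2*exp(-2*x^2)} sqrt(2)*sqrt(pi)*exp(-k^2/8)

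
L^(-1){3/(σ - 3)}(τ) 3*exp(3*τ)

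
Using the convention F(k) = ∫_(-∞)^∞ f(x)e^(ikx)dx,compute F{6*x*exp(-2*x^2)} 3*sqrt(2)*I*sqrt(pi)*k*exp(-k^2/8)/4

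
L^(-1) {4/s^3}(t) 2 * t^2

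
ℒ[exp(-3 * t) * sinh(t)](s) 1/((s+3)^2 - 1)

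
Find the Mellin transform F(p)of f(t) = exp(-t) gamma(p)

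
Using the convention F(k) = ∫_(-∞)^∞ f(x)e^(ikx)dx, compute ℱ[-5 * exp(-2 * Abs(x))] -20/(k^2+4)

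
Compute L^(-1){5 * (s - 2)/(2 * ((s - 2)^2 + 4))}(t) 5 * exp(2 * t) * cos(2 * t)/2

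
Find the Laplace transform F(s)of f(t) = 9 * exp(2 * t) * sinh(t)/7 9/(7 * ((s - 2)^2 - 1))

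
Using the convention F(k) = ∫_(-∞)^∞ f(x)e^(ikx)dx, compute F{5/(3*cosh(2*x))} 5*pi/(6*cosh(pi*k/4))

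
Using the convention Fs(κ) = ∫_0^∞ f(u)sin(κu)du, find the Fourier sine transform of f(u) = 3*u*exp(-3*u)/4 9*κ/(2*(κ^2 + 9)^2)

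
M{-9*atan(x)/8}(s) 9*pi*sec(pi*s/2)/(16*s)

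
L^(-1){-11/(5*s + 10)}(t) -11*exp(-2*t)/5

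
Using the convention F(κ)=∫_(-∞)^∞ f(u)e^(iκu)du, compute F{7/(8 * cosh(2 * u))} 7 * pi/(16 * cosh(pi * κ/4))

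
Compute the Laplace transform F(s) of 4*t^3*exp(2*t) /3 8/(s - 2) ^4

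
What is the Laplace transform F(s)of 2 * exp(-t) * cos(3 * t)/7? 2 * (s + 1)/(7 * ((s + 1)^2 + 9))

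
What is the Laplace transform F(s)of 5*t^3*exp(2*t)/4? 15/(2*(s - 2)^4)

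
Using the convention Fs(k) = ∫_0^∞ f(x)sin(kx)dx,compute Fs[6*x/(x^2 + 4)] 3*pi*exp(-2*k)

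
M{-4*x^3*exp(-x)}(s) -4*gamma(s + 3)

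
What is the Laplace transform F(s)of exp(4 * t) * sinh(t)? 1/((s - 4)^2 - 1)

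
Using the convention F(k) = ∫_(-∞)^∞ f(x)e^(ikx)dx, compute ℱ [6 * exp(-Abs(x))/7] 12/(7 * (k^2+1))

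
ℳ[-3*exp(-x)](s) -3*gamma(s)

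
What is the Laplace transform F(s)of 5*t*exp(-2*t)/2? 5/(2*(s + 2)^2)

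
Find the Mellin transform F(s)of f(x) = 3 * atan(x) -3 * pi * sec(pi * s/2)/(2 * s)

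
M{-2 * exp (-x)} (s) -2 * gamma (s)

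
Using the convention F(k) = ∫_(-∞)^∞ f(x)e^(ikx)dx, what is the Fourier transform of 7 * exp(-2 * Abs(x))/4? 7/(k^2 + 4)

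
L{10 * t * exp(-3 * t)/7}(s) 10/(7 * (s+3)^2)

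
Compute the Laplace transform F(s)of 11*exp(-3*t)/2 11/(2*(s + 3))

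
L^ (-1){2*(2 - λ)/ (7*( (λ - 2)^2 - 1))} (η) -2*exp (2*η)*cosh (η)/7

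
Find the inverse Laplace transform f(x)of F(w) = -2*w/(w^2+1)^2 -x*sin(x)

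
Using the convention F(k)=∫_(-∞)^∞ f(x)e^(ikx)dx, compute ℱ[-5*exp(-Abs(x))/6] -5/(3*k^2 + 3)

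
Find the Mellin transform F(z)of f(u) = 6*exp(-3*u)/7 6*gamma(z)/(7*3^z)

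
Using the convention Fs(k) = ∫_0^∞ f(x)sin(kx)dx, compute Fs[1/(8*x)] pi/16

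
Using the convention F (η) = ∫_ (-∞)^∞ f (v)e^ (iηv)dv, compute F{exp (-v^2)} sqrt (pi) * exp (-η^2/4)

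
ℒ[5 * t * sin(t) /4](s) 5 * s/(2 * (s^2 + 1) ^2) 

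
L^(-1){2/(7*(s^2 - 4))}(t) sinh(2*t)/7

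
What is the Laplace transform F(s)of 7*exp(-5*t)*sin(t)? 7/((s+5)^2+1)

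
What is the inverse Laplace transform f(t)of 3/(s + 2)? 3 * exp(-2 * t)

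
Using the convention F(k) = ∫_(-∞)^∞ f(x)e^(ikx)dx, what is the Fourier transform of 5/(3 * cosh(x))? 5 * pi/(3 * cosh(pi * k/2))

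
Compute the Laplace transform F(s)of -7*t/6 -7/(6*s^2)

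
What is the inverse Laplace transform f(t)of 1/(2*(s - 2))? exp(2*t)/2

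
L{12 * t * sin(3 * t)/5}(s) 72 * s/(5 * (s^2 + 9)^2)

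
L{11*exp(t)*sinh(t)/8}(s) 11/(8*s*(s - 2))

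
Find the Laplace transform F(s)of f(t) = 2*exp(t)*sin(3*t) 6/((s - 1)^2 + 9)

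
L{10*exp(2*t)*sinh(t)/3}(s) 10/(3*((s - 2)^2 - 1))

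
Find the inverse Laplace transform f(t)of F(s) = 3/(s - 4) 3 * exp(4 * t)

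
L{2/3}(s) 2/(3*s)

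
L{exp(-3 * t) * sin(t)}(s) 1/((s + 3)^2 + 1)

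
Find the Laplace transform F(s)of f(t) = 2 2/s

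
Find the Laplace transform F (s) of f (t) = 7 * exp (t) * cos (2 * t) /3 7 * (s - 1) / (3 * ( (s - 1) ^2 + 4) ) 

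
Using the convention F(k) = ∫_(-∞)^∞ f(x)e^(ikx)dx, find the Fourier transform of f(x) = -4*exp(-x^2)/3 -4*sqrt(pi)*exp(-k^2/4)/3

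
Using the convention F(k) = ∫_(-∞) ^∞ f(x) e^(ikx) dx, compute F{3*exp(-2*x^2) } 3*sqrt(2)*sqrt(pi)*exp(-k^2/8) /2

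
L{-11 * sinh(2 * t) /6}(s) -11/(3 * s^2-12) 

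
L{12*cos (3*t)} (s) 12*s/ (s^2 + 9)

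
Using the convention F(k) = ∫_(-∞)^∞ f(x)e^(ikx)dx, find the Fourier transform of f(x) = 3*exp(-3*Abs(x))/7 18/(7*(k^2 + 9))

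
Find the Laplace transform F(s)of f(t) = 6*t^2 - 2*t 12/s^3 - 2/s^2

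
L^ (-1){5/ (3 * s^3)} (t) 5 * t^2/6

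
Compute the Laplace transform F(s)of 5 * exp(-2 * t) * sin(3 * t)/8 15/(8 * ((s + 2)^2 + 9))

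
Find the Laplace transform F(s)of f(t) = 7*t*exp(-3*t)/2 7/(2*(s + 3)^2)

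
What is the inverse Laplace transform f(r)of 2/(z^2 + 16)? sin(4*r)/2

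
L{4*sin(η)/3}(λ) 4/(3*(λ^2 + 1))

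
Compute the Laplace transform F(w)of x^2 2/w^3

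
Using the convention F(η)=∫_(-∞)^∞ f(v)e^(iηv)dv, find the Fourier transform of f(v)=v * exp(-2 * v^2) sqrt(2) * I * sqrt(pi) * η * exp(-η^2/8)/8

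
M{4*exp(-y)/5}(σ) 4*gamma(σ)/5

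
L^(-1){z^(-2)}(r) r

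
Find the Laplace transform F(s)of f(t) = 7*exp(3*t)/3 7/(3*(s - 3))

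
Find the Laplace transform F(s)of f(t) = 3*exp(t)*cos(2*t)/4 3*(s - 1)/(4*((s - 1)^2 + 4))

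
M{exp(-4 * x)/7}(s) gamma(s)/(7 * 4^s)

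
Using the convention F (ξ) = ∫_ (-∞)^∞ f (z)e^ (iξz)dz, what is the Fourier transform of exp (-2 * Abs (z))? 4/ (ξ^2 + 4)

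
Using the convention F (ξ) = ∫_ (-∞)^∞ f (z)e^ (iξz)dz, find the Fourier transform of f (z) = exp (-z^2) sqrt (pi)*exp (-ξ^2/4)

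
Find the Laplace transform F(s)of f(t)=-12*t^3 -72/s^4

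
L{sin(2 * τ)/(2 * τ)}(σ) atan(2/σ)/2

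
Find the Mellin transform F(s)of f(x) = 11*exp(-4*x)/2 11*gamma(s)/(2*2^(2*s))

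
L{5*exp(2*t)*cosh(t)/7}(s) 5*(s - 2)/(7*((s - 2)^2 - 1))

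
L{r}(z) z^(-2)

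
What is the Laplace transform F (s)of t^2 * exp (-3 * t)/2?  (s + 3)^ (-3)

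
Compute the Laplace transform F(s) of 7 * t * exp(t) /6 7/(6 * (s - 1) ^2) 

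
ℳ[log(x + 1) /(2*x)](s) -pi*csc(pi*s) /(2*s - 2) 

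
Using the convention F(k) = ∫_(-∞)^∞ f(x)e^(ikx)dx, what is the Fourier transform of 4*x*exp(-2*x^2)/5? sqrt(2)*I*sqrt(pi)*k*exp(-k^2/8)/10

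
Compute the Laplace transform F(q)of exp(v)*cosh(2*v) (q - 1)/((q - 1)^2 - 4)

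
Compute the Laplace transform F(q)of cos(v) q/(q^2+1)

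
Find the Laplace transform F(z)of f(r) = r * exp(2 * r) (z - 2)^(-2)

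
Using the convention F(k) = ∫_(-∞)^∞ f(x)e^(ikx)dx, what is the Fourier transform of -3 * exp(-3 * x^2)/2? -sqrt(3) * sqrt(pi) * exp(-k^2/12)/2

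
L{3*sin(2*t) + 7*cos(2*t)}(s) 7*s/(s^2 + 4) + 6/(s^2 + 4)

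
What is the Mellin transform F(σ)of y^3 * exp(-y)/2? gamma(σ + 3)/2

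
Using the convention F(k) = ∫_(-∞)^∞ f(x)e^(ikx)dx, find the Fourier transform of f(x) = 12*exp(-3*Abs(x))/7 72/(7*(k^2 + 9))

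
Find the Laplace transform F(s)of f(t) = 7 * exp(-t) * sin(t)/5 7/(5 * ((s + 1)^2 + 1))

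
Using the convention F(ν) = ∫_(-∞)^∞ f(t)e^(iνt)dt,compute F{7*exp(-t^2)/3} 7*sqrt(pi)*exp(-ν^2/4)/3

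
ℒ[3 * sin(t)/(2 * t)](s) 3 * atan(1/s)/2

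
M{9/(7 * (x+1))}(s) 9 * pi * csc(pi * s)/7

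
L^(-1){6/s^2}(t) 6 * t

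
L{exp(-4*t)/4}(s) 1/(4*(s + 4))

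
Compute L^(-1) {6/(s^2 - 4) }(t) 3 * sinh(2 * t) 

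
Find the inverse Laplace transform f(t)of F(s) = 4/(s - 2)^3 2*t^2*exp(2*t)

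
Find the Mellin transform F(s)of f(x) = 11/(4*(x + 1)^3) 11*pi*(s - 2)*(s - 1)/(8*sin(pi*s))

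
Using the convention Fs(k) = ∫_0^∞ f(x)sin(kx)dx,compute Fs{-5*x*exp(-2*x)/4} -5*k/(k^2 + 4)^2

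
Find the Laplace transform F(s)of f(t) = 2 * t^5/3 80/s^6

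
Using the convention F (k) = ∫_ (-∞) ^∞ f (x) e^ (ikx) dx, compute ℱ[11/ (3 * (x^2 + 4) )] 11 * pi * exp (-2 * Abs (k) ) /6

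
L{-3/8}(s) -3/(8*s)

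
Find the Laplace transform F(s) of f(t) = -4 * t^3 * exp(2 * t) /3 -8/(s - 2) ^4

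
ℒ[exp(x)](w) 1/(w - 1)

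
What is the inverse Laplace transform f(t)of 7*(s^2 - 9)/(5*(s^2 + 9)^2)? 7*t*cos(3*t)/5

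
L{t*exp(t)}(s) (s - 1)^(-2)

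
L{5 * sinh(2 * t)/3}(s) 10/(3 * (s^2 - 4))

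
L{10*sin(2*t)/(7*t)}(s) 10*atan(2/s)/7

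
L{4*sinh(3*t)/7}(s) 12/(7*(s^2 - 9))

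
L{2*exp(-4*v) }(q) 2/(q + 4) 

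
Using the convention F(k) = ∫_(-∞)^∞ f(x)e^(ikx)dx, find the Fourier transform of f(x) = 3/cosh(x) 3*pi/cosh(pi*k/2)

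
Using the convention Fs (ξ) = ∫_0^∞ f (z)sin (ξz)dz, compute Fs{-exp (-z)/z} -atan (ξ)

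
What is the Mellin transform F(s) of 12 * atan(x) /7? -6 * pi * sec(pi * s/2) /(7 * s) 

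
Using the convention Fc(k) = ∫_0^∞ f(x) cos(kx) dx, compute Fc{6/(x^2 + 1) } 3*pi*exp(-k) 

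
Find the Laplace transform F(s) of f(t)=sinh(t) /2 1/(2*(s^2 - 1) ) 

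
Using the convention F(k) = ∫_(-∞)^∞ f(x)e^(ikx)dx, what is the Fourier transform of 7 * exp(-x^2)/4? 7 * sqrt(pi) * exp(-k^2/4)/4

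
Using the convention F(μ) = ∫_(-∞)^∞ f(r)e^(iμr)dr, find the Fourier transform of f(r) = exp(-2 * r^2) sqrt(2) * sqrt(pi) * exp(-μ^2/8)/2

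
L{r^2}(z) 2/z^3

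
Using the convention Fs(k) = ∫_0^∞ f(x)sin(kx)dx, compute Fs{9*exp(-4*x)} 9*k/(k^2 + 16)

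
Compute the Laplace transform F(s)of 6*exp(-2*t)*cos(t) 6*(s + 2)/((s + 2)^2 + 1)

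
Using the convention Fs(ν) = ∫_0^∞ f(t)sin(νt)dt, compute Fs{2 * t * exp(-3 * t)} 12 * ν/(ν^2 + 9)^2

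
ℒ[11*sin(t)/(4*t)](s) 11*atan(1/s)/4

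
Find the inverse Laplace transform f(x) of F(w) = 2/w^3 x^2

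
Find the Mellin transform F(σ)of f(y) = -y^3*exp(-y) -gamma(σ + 3)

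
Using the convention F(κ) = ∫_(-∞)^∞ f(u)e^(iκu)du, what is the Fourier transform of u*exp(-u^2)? I*sqrt(pi)*κ*exp(-κ^2/4)/2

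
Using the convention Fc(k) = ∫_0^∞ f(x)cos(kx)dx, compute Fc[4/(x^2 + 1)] 2 * pi * exp(-k)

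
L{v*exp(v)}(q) (q - 1)^(-2)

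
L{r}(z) z^(-2)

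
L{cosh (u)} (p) p/ (p^2 - 1)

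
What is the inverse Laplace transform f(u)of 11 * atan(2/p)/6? 11 * sin(2 * u)/(6 * u)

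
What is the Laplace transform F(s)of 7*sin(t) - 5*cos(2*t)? 7/(s^2 + 1) - 5*s/(s^2 + 4)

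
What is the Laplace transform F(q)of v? q^(-2)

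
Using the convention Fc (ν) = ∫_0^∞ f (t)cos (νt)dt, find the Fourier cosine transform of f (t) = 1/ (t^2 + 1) pi*exp (-ν)/2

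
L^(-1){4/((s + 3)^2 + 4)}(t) 2*exp(-3*t)*sin(2*t)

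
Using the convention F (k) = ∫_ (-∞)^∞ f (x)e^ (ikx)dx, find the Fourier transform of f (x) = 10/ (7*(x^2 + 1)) 10*pi*exp (-Abs (k))/7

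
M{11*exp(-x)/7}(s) 11*gamma(s)/7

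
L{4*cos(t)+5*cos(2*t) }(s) 5*s/(s^2+4)+4*s/(s^2+1) 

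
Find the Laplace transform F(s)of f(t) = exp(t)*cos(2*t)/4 (s - 1)/(4*((s - 1)^2+4))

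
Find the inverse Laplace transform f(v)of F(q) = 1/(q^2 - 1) sinh(v)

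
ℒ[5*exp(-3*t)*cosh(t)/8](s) 5*(s + 3)/(8*((s + 3)^2 - 1))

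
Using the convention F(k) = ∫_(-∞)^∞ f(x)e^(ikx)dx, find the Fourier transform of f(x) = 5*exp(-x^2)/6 5*sqrt(pi)*exp(-k^2/4)/6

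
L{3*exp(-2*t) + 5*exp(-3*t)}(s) 3/(s + 2) + 5/(s + 3)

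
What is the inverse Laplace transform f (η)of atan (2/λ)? sin (2 * η)/η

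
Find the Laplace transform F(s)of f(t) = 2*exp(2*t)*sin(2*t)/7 4/(7*((s - 2)^2 + 4))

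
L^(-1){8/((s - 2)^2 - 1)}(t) 8 * exp(2 * t) * sinh(t)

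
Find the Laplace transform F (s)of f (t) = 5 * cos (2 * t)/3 5 * s/ (3 * (s^2 + 4))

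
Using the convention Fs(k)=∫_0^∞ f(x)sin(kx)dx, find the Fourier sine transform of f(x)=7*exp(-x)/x 7*atan(k)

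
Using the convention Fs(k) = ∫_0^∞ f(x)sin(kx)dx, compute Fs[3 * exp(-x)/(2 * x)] 3 * atan(k)/2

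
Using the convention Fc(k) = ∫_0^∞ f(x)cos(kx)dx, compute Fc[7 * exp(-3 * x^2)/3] 7 * sqrt(3) * sqrt(pi) * exp(-k^2/12)/18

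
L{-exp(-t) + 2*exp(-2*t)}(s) 2/(s + 2) - 1/(s + 1)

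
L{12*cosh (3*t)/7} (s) 12*s/ (7*(s^2 - 9))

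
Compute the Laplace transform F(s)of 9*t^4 216/s^5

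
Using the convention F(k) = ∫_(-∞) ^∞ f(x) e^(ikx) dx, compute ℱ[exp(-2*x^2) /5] sqrt(2)*sqrt(pi)*exp(-k^2/8) /10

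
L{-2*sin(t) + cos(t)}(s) s/(s^2 + 1) - 2/(s^2 + 1)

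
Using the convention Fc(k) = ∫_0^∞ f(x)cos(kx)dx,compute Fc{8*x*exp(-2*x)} 8*(4 - k^2)/(k^2 + 4)^2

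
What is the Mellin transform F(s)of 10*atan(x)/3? -5*pi*sec(pi*s/2)/(3*s)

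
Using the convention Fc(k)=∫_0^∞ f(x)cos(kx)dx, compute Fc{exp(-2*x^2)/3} sqrt(2)*sqrt(pi)*exp(-k^2/8)/12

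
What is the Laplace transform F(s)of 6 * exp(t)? 6/(s - 1)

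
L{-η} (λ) -1/λ^2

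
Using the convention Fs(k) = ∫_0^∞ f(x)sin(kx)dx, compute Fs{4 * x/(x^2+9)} 2 * pi * exp(-3 * k)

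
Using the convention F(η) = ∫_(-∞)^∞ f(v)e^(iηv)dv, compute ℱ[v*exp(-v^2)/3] I*sqrt(pi)*η*exp(-η^2/4)/6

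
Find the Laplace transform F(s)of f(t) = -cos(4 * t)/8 -s/(8 * s^2 + 128)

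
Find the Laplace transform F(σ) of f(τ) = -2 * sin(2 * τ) -4/(σ^2 + 4) 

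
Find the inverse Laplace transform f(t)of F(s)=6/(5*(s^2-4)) 3*sinh(2*t)/5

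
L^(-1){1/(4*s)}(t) 1/4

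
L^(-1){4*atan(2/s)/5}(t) 4*sin(2*t)/(5*t)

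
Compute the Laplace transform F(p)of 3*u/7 3/(7*p^2)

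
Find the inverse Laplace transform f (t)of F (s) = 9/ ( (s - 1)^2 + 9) 3*exp (t)*sin (3*t)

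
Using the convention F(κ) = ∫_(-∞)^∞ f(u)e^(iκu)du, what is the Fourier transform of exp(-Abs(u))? 2/(κ^2+1)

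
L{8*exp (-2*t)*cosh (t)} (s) 8*(s + 2)/ ( (s + 2)^2 - 1)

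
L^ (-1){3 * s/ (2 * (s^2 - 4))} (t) 3 * cosh (2 * t)/2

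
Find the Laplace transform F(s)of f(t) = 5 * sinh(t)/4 5/(4 * (s^2 - 1))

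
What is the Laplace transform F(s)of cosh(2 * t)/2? s/(2 * (s^2 - 4))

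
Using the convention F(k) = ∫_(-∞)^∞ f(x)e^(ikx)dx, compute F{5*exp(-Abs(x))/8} 5/(4*(k^2 + 1))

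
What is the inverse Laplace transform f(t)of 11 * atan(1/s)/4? 11 * sin(t)/(4 * t)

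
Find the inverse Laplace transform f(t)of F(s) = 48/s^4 8*t^3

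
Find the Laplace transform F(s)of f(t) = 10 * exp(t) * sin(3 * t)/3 10/((s - 1)^2 + 9)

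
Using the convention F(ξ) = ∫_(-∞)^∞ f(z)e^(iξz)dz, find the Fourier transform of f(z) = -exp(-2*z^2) -sqrt(2)*sqrt(pi)*exp(-ξ^2/8)/2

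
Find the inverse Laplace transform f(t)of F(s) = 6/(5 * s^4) t^3/5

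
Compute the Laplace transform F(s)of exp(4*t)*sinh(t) 1/((s - 4)^2 - 1)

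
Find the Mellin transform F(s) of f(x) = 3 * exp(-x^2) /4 3 * gamma(s/2) /8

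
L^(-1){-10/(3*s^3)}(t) -5*t^2/3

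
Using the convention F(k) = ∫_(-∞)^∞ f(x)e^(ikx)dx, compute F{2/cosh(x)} 2 * pi/cosh(pi * k/2)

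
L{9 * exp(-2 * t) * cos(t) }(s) 9 * (s + 2) /((s + 2) ^2 + 1) 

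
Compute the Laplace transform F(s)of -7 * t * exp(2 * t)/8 -7/(8 * (s - 2)^2)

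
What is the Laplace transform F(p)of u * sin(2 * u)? 4 * p/(p^2 + 4)^2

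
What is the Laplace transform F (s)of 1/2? 1/ (2*s)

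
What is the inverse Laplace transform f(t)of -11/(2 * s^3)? -11 * t^2/4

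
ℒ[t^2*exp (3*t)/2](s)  (s - 3)^ (-3)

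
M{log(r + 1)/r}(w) -pi*csc(pi*w)/(w - 1)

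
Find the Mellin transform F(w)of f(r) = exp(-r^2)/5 gamma(w/2)/10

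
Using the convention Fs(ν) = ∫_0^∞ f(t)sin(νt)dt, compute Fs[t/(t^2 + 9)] pi * exp(-3 * ν)/2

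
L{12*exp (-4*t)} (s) 12/ (s+4)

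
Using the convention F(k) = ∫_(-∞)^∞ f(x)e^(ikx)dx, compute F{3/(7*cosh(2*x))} 3*pi/(14*cosh(pi*k/4))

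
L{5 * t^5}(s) 600/s^6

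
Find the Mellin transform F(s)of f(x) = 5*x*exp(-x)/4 5*gamma(s + 1)/4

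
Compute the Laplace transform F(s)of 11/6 11/(6*s)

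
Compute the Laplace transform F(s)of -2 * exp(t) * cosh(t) 2 * (1 - s)/(s * (s - 2))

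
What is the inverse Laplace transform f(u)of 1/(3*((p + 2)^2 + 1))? exp(-2*u)*sin(u)/3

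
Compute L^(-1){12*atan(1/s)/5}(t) 12*sin(t)/(5*t)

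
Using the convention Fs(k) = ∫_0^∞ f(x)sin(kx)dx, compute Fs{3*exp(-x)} 3*k/(k^2 + 1)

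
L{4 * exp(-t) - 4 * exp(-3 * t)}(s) 4/(s+1) - 4/(s+3)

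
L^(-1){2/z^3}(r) r^2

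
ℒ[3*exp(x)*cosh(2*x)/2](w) 3*(w - 1)/(2*((w - 1)^2 - 4))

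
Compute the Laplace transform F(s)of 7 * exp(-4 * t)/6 7/(6 * (s+4))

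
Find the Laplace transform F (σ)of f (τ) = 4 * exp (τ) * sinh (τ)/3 4/ (3 * σ * (σ - 2))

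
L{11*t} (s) 11/s^2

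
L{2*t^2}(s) 4/s^3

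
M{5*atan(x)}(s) -5*pi*sec(pi*s/2)/(2*s)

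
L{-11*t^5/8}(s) -165/s^6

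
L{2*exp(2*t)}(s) 2/(s - 2)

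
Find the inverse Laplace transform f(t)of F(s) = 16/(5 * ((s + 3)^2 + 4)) 8 * exp(-3 * t) * sin(2 * t)/5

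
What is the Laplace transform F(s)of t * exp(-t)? (s + 1)^(-2)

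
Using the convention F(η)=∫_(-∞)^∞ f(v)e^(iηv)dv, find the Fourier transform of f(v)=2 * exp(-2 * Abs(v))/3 8/(3 * (η^2 + 4))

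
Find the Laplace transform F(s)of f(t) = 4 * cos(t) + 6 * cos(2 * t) 6 * s/(s^2 + 4) + 4 * s/(s^2 + 1)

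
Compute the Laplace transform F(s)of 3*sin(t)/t 3*atan(1/s)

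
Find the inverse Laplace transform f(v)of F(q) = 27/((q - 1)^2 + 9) 9*exp(v)*sin(3*v)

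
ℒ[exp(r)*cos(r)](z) (z - 1)/((z - 1)^2 + 1)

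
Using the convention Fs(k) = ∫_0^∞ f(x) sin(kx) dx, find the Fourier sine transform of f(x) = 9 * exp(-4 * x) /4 9 * k/(4 * (k^2+16) ) 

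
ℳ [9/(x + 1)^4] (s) 3*gamma(s)*gamma(4 - s)/2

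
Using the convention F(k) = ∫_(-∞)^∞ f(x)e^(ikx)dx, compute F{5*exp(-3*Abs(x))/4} 15/(2*(k^2 + 9))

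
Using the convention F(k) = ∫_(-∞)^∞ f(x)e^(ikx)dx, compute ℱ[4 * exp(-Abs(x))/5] 8/(5 * (k^2 + 1))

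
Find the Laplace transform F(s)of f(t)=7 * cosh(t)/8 7 * s/(8 * (s^2 - 1))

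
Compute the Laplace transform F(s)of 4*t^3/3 8/s^4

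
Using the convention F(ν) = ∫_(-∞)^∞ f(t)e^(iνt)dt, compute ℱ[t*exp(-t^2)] I*sqrt(pi)*ν*exp(-ν^2/4)/2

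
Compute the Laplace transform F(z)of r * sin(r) 2 * z/(z^2+1)^2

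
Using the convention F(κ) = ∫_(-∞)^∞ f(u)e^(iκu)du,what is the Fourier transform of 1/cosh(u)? pi/cosh(pi*κ/2)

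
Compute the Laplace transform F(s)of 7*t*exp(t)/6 7/(6*(s - 1)^2)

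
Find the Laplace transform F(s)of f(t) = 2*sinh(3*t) 6/(s^2-9)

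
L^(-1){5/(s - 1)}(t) 5 * exp(t)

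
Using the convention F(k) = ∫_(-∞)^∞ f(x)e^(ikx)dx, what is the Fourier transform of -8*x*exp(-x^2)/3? -4*I*sqrt(pi)*k*exp(-k^2/4)/3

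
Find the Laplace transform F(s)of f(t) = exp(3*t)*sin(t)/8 1/(8*((s - 3)^2 + 1))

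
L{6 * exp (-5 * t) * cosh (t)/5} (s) 6 * (s+5)/ (5 * ( (s+5)^2 - 1))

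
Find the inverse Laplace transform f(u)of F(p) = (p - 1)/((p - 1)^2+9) exp(u) * cos(3 * u)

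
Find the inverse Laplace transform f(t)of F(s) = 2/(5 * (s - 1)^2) 2 * t * exp(t)/5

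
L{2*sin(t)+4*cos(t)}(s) 2/(s^2+1)+4*s/(s^2+1)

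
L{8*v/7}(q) 8/(7*q^2)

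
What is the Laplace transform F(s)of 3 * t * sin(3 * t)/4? 9 * s/(2 * (s^2+9)^2)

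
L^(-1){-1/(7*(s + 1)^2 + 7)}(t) -exp(-t)*sin(t)/7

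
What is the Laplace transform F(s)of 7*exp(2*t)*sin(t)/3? 7/(3*((s - 2)^2 + 1))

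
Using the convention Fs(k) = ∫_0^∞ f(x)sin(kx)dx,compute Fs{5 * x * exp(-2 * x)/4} 5 * k/(k^2 + 4)^2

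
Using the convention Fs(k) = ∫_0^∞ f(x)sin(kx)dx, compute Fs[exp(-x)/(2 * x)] atan(k)/2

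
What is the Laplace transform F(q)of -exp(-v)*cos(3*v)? (-q - 1)/((q + 1)^2 + 9)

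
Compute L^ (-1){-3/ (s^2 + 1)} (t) -3 * sin (t)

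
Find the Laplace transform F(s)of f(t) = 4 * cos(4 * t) 4 * s/(s^2 + 16)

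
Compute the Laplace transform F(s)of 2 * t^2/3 4/(3 * s^3)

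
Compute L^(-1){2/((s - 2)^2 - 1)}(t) 2*exp(2*t)*sinh(t)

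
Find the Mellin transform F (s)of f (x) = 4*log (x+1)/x -4*pi*csc (pi*s)/ (s - 1)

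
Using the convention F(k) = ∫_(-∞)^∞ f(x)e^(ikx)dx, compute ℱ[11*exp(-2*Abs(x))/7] 44/(7*(k^2 + 4))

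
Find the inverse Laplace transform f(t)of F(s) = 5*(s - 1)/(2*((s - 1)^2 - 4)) 5*exp(t)*cosh(2*t)/2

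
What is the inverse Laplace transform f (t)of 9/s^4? 3*t^3/2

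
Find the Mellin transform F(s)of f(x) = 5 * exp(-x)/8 5 * gamma(s)/8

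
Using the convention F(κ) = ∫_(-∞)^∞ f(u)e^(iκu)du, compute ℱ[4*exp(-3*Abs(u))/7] 24/(7*(κ^2 + 9))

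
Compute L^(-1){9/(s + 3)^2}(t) 9 * t * exp(-3 * t)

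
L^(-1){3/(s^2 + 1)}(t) 3*sin(t)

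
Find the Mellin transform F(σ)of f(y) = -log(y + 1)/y pi * csc(pi * σ)/(σ - 1)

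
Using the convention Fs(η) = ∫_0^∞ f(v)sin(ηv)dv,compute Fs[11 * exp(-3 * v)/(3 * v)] 11 * atan(η/3)/3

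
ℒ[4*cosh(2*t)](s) 4*s/(s^2 - 4)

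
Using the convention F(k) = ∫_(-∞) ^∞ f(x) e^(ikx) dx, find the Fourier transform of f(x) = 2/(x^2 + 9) 2*pi*exp(-3*Abs(k) ) /3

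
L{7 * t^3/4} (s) 21/ (2 * s^4)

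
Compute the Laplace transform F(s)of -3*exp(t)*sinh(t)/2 -3/(2*s*(s - 2))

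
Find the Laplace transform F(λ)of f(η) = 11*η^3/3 22/λ^4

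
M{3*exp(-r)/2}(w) 3*gamma(w)/2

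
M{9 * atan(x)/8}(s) -9 * pi * sec(pi * s/2)/(16 * s)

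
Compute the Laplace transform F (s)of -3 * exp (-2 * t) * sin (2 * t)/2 -3/ ( (s + 2)^2 + 4)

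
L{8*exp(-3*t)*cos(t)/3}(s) 8*(s + 3)/(3*((s + 3)^2 + 1))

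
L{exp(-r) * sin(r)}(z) 1/((z + 1)^2 + 1)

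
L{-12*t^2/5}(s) -24/(5*s^3)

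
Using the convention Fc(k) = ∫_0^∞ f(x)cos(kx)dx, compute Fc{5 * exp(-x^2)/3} 5 * sqrt(pi) * exp(-k^2/4)/6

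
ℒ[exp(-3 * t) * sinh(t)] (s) 1/((s+3)^2 - 1)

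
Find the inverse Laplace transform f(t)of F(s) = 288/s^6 12*t^5/5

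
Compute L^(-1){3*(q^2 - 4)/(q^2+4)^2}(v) 3*v*cos(2*v)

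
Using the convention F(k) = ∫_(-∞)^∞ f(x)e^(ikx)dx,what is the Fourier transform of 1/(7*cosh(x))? pi/(7*cosh(pi*k/2))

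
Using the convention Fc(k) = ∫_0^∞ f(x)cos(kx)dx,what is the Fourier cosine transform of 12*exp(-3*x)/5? 36/(5*(k^2+9))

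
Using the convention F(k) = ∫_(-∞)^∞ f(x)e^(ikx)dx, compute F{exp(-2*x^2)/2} sqrt(2)*sqrt(pi)*exp(-k^2/8)/4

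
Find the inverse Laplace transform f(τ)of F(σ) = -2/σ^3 -τ^2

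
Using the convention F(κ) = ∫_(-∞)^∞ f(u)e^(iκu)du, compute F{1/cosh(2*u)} pi/(2*cosh(pi*κ/4))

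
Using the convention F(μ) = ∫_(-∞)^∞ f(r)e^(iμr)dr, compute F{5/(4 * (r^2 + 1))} 5 * pi * exp(-Abs(μ))/4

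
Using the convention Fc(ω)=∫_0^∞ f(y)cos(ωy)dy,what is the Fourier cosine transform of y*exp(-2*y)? (4 - ω^2)/(ω^2 + 4)^2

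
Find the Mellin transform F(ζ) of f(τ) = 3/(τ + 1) 3 * pi * csc(pi * ζ) 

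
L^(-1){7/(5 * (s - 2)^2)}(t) 7 * t * exp(2 * t)/5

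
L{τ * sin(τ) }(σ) 2 * σ/(σ^2 + 1) ^2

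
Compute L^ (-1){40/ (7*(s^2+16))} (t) 10*sin (4*t)/7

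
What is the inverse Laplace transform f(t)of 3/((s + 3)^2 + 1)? 3 * exp(-3 * t) * sin(t)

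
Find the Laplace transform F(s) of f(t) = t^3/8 3/(4 * s^4) 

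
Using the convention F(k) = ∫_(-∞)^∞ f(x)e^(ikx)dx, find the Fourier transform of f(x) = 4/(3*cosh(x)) 4*pi/(3*cosh(pi*k/2))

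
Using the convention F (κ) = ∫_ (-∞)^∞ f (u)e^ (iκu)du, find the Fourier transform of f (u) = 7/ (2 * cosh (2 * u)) 7 * pi/ (4 * cosh (pi * κ/4))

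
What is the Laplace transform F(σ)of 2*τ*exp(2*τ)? 2/(σ - 2)^2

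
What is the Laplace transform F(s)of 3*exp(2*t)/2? 3/(2*(s - 2))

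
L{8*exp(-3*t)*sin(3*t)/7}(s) 24/(7*((s+3)^2+9))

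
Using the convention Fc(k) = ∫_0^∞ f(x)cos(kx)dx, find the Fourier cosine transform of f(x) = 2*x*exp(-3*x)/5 2*(9 - k^2)/(5*(k^2 + 9)^2)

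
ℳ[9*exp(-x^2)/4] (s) 9*gamma(s/2)/8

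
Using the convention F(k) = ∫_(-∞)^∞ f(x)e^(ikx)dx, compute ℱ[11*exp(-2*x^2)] 11*sqrt(2)*sqrt(pi)*exp(-k^2/8)/2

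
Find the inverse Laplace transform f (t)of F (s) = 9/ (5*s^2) 9*t/5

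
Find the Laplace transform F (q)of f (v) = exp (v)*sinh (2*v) 2/ ( (q - 1)^2 - 4)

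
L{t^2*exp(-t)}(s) 2/(s + 1)^3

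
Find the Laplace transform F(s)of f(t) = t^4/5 24/(5 * s^5)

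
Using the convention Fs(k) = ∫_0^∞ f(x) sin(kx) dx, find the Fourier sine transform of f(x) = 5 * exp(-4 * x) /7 5 * k/(7 * (k^2 + 16) ) 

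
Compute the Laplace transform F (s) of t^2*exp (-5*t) 2/ (s + 5) ^3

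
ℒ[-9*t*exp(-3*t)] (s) -9/(s+3)^2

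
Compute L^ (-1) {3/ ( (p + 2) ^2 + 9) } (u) exp (-2*u)*sin (3*u) 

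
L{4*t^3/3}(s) 8/s^4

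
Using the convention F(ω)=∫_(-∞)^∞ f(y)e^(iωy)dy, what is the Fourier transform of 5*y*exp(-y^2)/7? 5*I*sqrt(pi)*ω*exp(-ω^2/4)/14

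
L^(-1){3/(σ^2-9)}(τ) sinh(3*τ)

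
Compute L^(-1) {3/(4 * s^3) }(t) 3 * t^2/8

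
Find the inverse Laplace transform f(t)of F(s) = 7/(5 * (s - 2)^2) 7 * t * exp(2 * t)/5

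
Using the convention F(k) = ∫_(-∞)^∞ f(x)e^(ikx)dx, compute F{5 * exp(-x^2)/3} 5 * sqrt(pi) * exp(-k^2/4)/3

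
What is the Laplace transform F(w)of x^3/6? w^(-4)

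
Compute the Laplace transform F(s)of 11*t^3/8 33/(4*s^4)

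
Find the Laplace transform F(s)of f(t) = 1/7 1/(7*s)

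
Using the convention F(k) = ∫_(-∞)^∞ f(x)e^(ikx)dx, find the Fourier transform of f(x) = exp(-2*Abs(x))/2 2/(k^2 + 4)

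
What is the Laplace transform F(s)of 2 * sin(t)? 2/(s^2 + 1)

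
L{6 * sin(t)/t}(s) 6 * atan(1/s)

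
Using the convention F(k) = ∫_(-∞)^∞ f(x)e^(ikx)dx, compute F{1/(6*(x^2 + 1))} pi*exp(-Abs(k))/6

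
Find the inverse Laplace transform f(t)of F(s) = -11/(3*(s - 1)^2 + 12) -11*exp(t)*sin(2*t)/6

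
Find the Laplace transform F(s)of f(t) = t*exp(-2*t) (s + 2)^(-2)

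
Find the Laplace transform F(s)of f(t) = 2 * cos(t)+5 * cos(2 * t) 2 * s/(s^2+1)+5 * s/(s^2+4)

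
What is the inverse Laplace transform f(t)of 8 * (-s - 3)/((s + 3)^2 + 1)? -8 * exp(-3 * t) * cos(t)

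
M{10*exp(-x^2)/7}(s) 5*gamma(s/2)/7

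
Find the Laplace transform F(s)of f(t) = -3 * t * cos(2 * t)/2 3 * (4 - s^2)/(2 * (s^2 + 4)^2)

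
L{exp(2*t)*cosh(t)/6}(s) (s - 2)/(6*((s - 2)^2 - 1))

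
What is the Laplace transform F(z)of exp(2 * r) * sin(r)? 1/((z - 2)^2+1)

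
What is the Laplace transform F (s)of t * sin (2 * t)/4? s/ (s^2 + 4)^2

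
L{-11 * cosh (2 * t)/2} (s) -11 * s/ (2 * s^2 - 8)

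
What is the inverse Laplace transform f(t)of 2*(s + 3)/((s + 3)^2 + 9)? 2*exp(-3*t)*cos(3*t)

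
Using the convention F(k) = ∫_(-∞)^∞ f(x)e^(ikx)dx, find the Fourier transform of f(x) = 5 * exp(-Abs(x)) 10/(k^2 + 1)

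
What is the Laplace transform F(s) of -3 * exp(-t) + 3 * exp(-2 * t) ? 3/(s + 2) - 3/(s + 1) 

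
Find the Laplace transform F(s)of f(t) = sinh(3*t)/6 1/(2*(s^2 - 9))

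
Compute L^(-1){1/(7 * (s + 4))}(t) exp(-4 * t)/7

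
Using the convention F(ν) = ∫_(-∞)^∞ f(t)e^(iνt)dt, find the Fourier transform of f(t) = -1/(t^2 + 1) -pi*exp(-Abs(ν))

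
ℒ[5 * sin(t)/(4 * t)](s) 5 * atan(1/s)/4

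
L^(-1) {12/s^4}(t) 2 * t^3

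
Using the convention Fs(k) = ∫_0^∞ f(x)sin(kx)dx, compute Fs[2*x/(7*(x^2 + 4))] pi*exp(-2*k)/7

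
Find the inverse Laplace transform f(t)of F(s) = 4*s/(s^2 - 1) 4*cosh(t)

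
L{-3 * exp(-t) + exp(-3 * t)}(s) 1/(s + 3)-3/(s + 1)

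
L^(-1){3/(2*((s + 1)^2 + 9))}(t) exp(-t)*sin(3*t)/2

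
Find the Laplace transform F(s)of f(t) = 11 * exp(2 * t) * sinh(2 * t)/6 11/(3 * s * (s - 4))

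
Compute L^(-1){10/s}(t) 10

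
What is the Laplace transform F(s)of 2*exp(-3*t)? 2/(s + 3)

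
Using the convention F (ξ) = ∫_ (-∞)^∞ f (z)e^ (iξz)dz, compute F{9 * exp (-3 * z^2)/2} 3 * sqrt (3) * sqrt (pi) * exp (-ξ^2/12)/2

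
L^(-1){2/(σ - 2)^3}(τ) τ^2*exp(2*τ)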